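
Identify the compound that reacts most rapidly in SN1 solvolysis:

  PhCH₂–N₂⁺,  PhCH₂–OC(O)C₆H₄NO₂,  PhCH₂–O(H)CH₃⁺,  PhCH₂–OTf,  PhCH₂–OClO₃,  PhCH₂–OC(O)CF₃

Identical carbon frameworks mean the comparison reduces to leaving-group quality.
A good leaving group is a weak base: the lower the pKₐ of its conjugate acid, the more readily it departs.
PhCH₂–N₂⁺ loses N₂: no meaningful conjugate acid; N₂ departs as an exceptionally stable neutral molecule
PhCH₂–OTf loses OTf⁻: pKₐ(CF₃SO₃H (triflic acid)) ≈ -14
PhCH₂–OClO₃ loses ClO₄⁻: pKₐ(HClO₄) ≈ -10
PhCH₂–O(H)CH₃⁺ loses R'OH: pKₐ(R'OH₂⁺) ≈ -2.4
PhCH₂–OC(O)CF₃ loses CF₃COO⁻: pKₐ(CF₃COOH) ≈ 0.2
PhCH₂–OC(O)C₆H₄NO₂ loses p-O₂N–C₆H₄–COO⁻: pKₐ(p-nitrobenzoic acid) ≈ 3.4

PhCH₂–N₂⁺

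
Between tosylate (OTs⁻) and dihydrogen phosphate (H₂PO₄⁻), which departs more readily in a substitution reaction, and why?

tosylate (OTs⁻) is the better leaving group.
pKₐ(p-CH₃C₆H₄SO₃H (TsOH)) ≈ -2.8 versus pKₐ(H₃PO₄) ≈ 2.1: tosylate (OTs⁻) is the much weaker base.
Resonance-delocalised arenesulfonate.

tosylate (OTs⁻)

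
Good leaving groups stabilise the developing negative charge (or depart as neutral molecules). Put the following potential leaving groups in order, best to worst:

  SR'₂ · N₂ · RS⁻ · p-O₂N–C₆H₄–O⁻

N₂ > SR'₂ > p-O₂N–C₆H₄–O⁻ > RS⁻

N₂: no meaningful conjugate acid; N₂ departs as an exceptionally stable neutral molecule
SR'₂: pKₐ(R'₂SH⁺) ≈ -7
p-O₂N–C₆H₄–O⁻: pKₐ(p-nitrophenol) ≈ 7.2
RS⁻: pKₐ(RSH (a thiol)) ≈ 10.5 — moderately basic; rarely leaves without activation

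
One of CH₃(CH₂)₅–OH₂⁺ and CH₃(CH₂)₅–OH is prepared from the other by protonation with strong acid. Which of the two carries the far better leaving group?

CH₃(CH₂)₅–OH₂⁺

From CH₃(CH₂)₅–OH the departing group would be OH⁻ (pKₐ(H₂O) ≈ 15.7). Strong base; essentially never leaves without prior activation.
From CH₃(CH₂)₅–OH₂⁺ the leaving group is H₂O (pKₐ(H₃O⁺) ≈ -1.7). Neutral; leaves from a protonated alcohol (R–OH₂⁺).
Protonation with strong acid works by converting the leaving group from hydroxide to neutral water, making CH₃(CH₂)₅–OH₂⁺ enormously more reactive.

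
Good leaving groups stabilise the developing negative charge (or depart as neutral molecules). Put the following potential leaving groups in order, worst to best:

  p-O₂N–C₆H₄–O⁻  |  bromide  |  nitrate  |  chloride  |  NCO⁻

Rank by basicity of the departing species: weakest base leaves most easily.
bromide: pKₐ(HBr) ≈ -9
chloride: pKₐ(HCl) ≈ -7
nitrate: pKₐ(HNO₃) ≈ -1.3
NCO⁻: pKₐ(HOCN) ≈ 3.5
p-O₂N–C₆H₄–O⁻: pKₐ(p-nitrophenol) ≈ 7.2
Reversing gives the worst-to-best order requested.

p-O₂N–C₆H₄–O⁻ < NCO⁻ < nitrate < chloride < bromide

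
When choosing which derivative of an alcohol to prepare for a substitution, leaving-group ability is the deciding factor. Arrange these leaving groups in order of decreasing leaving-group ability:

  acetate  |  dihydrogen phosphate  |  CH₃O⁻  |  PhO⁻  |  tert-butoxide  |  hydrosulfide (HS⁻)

dihydrogen phosphate: pKₐ(H₃PO₄) ≈ 2.1
acetate: pKₐ(CH₃COOH) ≈ 4.8
hydrosulfide (HS⁻): pKₐ(H₂S) ≈ 7
PhO⁻: pKₐ(C₆H₅OH (phenol)) ≈ 10
CH₃O⁻: pKₐ(CH₃OH) ≈ 15.5
tert-butoxide: pKₐ(t-BuOH) ≈ 18

dihydrogen phosphate > acetate > hydrosulfide (HS⁻) > PhO⁻ > CH₃O⁻ > tert-butoxide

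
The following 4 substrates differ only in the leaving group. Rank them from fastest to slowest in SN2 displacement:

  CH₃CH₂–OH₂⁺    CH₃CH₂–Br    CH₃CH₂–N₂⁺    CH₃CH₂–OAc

CH₃CH₂–N₂⁺ > CH₃CH₂–Br > CH₃CH₂–OH₂⁺ > CH₃CH₂–OAc

The skeletons are identical, so relative rate is governed entirely by leaving-group ability.
The more stable X⁻ (or X) is on its own — i.e. the weaker a base it is — the better a leaving group it makes.
CH₃CH₂–N₂⁺ loses N₂: no meaningful conjugate acid; N₂ departs as an exceptionally stable neutral molecule
CH₃CH₂–Br loses Br⁻: pKₐ(HBr) ≈ -9
CH₃CH₂–OH₂⁺ loses H₂O: pKₐ(H₃O⁺) ≈ -1.7
CH₃CH₂–OAc loses AcO⁻: pKₐ(CH₃COOH) ≈ 4.8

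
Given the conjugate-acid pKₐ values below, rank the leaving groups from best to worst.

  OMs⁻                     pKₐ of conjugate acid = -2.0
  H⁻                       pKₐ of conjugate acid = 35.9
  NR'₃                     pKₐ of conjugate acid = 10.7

OMs⁻ > NR'₃ > H⁻

Lower conjugate-acid pKₐ ⇒ weaker base ⇒ better leaving group.
Sorting by the given values: OMs⁻ (-2.0), NR'₃ (10.7), H⁻ (35.9).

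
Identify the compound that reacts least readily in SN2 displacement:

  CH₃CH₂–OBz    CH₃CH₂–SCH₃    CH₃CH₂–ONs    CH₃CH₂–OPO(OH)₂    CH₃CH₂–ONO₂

CH₃CH₂–SCH₃

Identical carbon frameworks mean the comparison reduces to leaving-group quality.
A good leaving group is a weak base: the lower the pKₐ of its conjugate acid, the more readily it departs.
CH₃CH₂–ONs loses ONs⁻: pKₐ(p-O₂NC₆H₄SO₃H) ≈ -3.5
CH₃CH₂–ONO₂ loses NO₃⁻: pKₐ(HNO₃) ≈ -1.3
CH₃CH₂–OPO(OH)₂ loses H₂PO₄⁻: pKₐ(H₃PO₄) ≈ 2.1
CH₃CH₂–OBz loses PhCOO⁻: pKₐ(C₆H₅COOH) ≈ 4.2
CH₃CH₂–SCH₃ loses RS⁻: pKₐ(RSH (a thiol)) ≈ 10.5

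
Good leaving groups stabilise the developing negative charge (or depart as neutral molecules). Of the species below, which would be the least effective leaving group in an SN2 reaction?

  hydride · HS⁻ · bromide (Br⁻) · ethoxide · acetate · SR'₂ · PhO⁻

hydride

bromide (Br⁻): pKₐ(HBr) ≈ -9
SR'₂: pKₐ(R'₂SH⁺) ≈ -7
acetate: pKₐ(CH₃COOH) ≈ 4.8
HS⁻: pKₐ(H₂S) ≈ 7
PhO⁻: pKₐ(C₆H₅OH (phenol)) ≈ 10
ethoxide: pKₐ(CH₃CH₂OH) ≈ 16
hydride: pKₐ(H₂) ≈ 36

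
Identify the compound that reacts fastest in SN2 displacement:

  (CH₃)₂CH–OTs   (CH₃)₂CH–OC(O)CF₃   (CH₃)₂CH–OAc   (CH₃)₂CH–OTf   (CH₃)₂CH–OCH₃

(CH₃)₂CH–OTf

The skeletons are identical, so relative rate is governed entirely by leaving-group ability.
Rank by basicity of the departing species: weakest base leaves most easily.
(CH₃)₂CH–OTf loses OTf⁻: pKₐ(CF₃SO₃H (triflic acid)) ≈ -14
(CH₃)₂CH–OTs loses OTs⁻: pKₐ(p-CH₃C₆H₄SO₃H (TsOH)) ≈ -2.8
(CH₃)₂CH–OC(O)CF₃ loses CF₃COO⁻: pKₐ(CF₃COOH) ≈ 0.2
(CH₃)₂CH–OAc loses AcO⁻: pKₐ(CH₃COOH) ≈ 4.8
(CH₃)₂CH–OCH₃ loses CH₃O⁻: pKₐ(CH₃OH) ≈ 15.5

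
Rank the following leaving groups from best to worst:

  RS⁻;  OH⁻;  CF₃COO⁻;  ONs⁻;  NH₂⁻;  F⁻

ONs⁻ > CF₃COO⁻ > F⁻ > RS⁻ > OH⁻ > NH₂⁻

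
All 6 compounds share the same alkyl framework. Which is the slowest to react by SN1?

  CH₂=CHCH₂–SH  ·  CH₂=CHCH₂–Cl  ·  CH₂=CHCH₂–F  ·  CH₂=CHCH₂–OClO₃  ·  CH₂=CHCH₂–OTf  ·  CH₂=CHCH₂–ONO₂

Identical carbon frameworks mean the comparison reduces to leaving-group quality.
Leaving-group ability tracks the stability of the departed species; conjugate-acid pKₐ is the usual yardstick (lower pKₐ → better LG).
CH₂=CHCH₂–OTf loses OTf⁻: pKₐ(CF₃SO₃H (triflic acid)) ≈ -14
CH₂=CHCH₂–OClO₃ loses ClO₄⁻: pKₐ(HClO₄) ≈ -10
CH₂=CHCH₂–Cl loses Cl⁻: pKₐ(HCl) ≈ -7
CH₂=CHCH₂–ONO₂ loses NO₃⁻: pKₐ(HNO₃) ≈ -1.3
CH₂=CHCH₂–F loses F⁻: pKₐ(HF) ≈ 3.2
CH₂=CHCH₂–SH loses HS⁻: pKₐ(H₂S) ≈ 7

CH₂=CHCH₂–SH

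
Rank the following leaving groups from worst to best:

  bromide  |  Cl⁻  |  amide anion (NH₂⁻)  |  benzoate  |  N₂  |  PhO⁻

The more stable X⁻ (or X) is on its own — i.e. the weaker a base it is — the better a leaving group it makes.
N₂: no meaningful conjugate acid; N₂ departs as an exceptionally stable neutral molecule
bromide: pKₐ(HBr) ≈ -9
Cl⁻: pKₐ(HCl) ≈ -7 — moderately weak base
benzoate: pKₐ(C₆H₅COOH) ≈ 4.2 — aryl carboxylate
PhO⁻: pKₐ(C₆H₅OH (phenol)) ≈ 10 — resonance into the ring helps, but still a poor LG
amide anion (NH₂⁻): pKₐ(NH₃) ≈ 38 — extremely strong base; never a leaving group
Reversing gives the worst-to-best order requested.

amide anion (NH₂⁻) < PhO⁻ < benzoate < Cl⁻ < bromide < N₂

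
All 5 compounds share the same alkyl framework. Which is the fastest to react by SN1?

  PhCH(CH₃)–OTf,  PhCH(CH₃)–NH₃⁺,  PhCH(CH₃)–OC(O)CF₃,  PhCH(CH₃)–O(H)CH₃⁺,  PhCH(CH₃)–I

PhCH(CH₃)–OTf

The skeletons are identical, so relative rate is governed entirely by leaving-group ability.
Leaving-group ability tracks the stability of the departed species; conjugate-acid pKₐ is the usual yardstick (lower pKₐ → better LG).
PhCH(CH₃)–OTf loses OTf⁻: pKₐ(CF₃SO₃H (triflic acid)) ≈ -14
PhCH(CH₃)–I loses I⁻: pKₐ(HI) ≈ -10
PhCH(CH₃)–O(H)CH₃⁺ loses R'OH: pKₐ(R'OH₂⁺) ≈ -2.4
PhCH(CH₃)–OC(O)CF₃ loses CF₃COO⁻: pKₐ(CF₃COOH) ≈ 0.2
PhCH(CH₃)–NH₃⁺ loses NH₃: pKₐ(NH₄⁺) ≈ 9.2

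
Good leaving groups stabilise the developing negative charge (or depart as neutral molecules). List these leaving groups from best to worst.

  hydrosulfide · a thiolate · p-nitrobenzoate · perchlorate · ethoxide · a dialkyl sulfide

perchlorate > a dialkyl sulfide > p-nitrobenzoate > hydrosulfide > a thiolate > ethoxide

A good leaving group is a weak base: the lower the pKₐ of its conjugate acid, the more readily it departs.
perchlorate: pKₐ(HClO₄) ≈ -10
a dialkyl sulfide: pKₐ(R'₂SH⁺) ≈ -7
p-nitrobenzoate: pKₐ(p-nitrobenzoic acid) ≈ 3.4
hydrosulfide: pKₐ(H₂S) ≈ 7 — larger and more polarisable than the oxygen analogue
a thiolate: pKₐ(RSH (a thiol)) ≈ 10.5 — moderately basic; rarely leaves without activation
ethoxide: pKₐ(CH₃CH₂OH) ≈ 16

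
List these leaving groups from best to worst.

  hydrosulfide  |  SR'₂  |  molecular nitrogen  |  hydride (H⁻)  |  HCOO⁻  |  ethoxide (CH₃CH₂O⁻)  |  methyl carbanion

molecular nitrogen: no meaningful conjugate acid; N₂ departs as an exceptionally stable neutral molecule
SR'₂: pKₐ(R'₂SH⁺) ≈ -7
HCOO⁻: pKₐ(HCOOH) ≈ 3.8
hydrosulfide: pKₐ(H₂S) ≈ 7
ethoxide (CH₃CH₂O⁻): pKₐ(CH₃CH₂OH) ≈ 16
hydride (H⁻): pKₐ(H₂) ≈ 36
methyl carbanion: pKₐ(CH₄) ≈ 48

molecular nitrogen > SR'₂ > HCOO⁻ > hydrosulfide > ethoxide (CH₃CH₂O⁻) > hydride (H⁻) > methyl carbanion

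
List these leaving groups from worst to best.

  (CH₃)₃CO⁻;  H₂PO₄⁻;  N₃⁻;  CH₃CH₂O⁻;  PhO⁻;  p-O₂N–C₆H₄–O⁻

(CH₃)₃CO⁻ < CH₃CH₂O⁻ < PhO⁻ < p-O₂N–C₆H₄–O⁻ < N₃⁻ < H₂PO₄⁻

A good leaving group is a weak base: the lower the pKₐ of its conjugate acid, the more readily it departs.
H₂PO₄⁻: pKₐ(H₃PO₄) ≈ 2.1 — moderate base; biological leaving group after further activation
N₃⁻: pKₐ(HN₃) ≈ 4.7 — linear, resonance-stabilised
p-O₂N–C₆H₄–O⁻: pKₐ(p-nitrophenol) ≈ 7.2 — nitro group delocalises the charge; the classic chromogenic LG
PhO⁻: pKₐ(C₆H₅OH (phenol)) ≈ 10
CH₃CH₂O⁻: pKₐ(CH₃CH₂OH) ≈ 16 — strong base; alkoxides do not leave unassisted
(CH₃)₃CO⁻: pKₐ(t-BuOH) ≈ 18
Reversing gives the worst-to-best order requested.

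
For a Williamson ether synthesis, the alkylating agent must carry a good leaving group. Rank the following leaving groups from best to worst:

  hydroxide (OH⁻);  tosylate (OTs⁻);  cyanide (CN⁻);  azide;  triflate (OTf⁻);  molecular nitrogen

molecular nitrogen > triflate (OTf⁻) > tosylate (OTs⁻) > azide > cyanide (CN⁻) > hydroxide (OH⁻)

The more stable X⁻ (or X) is on its own — i.e. the weaker a base it is — the better a leaving group it makes.
molecular nitrogen: no meaningful conjugate acid; N₂ departs as an exceptionally stable neutral molecule
triflate (OTf⁻): pKₐ(CF₃SO₃H (triflic acid)) ≈ -14
tosylate (OTs⁻): pKₐ(p-CH₃C₆H₄SO₃H (TsOH)) ≈ -2.8 — resonance-delocalised arenesulfonate
azide: pKₐ(HN₃) ≈ 4.7 — linear, resonance-stabilised
cyanide (CN⁻): pKₐ(HCN) ≈ 9.2
hydroxide (OH⁻): pKₐ(H₂O) ≈ 15.7 — strong base; essentially never leaves without prior activation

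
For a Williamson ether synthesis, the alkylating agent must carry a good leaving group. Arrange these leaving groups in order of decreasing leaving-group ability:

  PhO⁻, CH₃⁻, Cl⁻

Cl⁻: pKₐ(HCl) ≈ -7 — moderately weak base
PhO⁻: pKₐ(C₆H₅OH (phenol)) ≈ 10 — resonance into the ring helps, but still a poor LG
CH₃⁻: pKₐ(CH₄) ≈ 48

Cl⁻ > PhO⁻ > CH₃⁻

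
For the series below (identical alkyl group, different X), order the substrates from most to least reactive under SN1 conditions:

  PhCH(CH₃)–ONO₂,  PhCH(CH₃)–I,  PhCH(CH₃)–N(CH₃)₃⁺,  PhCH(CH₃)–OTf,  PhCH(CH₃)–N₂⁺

PhCH(CH₃)–N₂⁺ > PhCH(CH₃)–OTf > PhCH(CH₃)–I > PhCH(CH₃)–ONO₂ > PhCH(CH₃)–N(CH₃)₃⁺

The skeletons are identical, so relative rate is governed entirely by leaving-group ability.
Rank by basicity of the departing species: weakest base leaves most easily.
PhCH(CH₃)–N₂⁺ loses N₂: no meaningful conjugate acid; N₂ departs as an exceptionally stable neutral molecule
PhCH(CH₃)–OTf loses OTf⁻: pKₐ(CF₃SO₃H (triflic acid)) ≈ -14
PhCH(CH₃)–I loses I⁻: pKₐ(HI) ≈ -10
PhCH(CH₃)–ONO₂ loses NO₃⁻: pKₐ(HNO₃) ≈ -1.3
PhCH(CH₃)–N(CH₃)₃⁺ loses NR'₃: pKₐ(R'₃NH⁺) ≈ 10.7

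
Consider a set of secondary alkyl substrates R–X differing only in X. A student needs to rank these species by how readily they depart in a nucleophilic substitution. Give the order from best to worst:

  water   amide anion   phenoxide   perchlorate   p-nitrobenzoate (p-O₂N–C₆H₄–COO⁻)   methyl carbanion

The more stable X⁻ (or X) is on its own — i.e. the weaker a base it is — the better a leaving group it makes.
perchlorate: pKₐ(HClO₄) ≈ -10 — extremely weak base; rarely used for safety reasons
water: pKₐ(H₃O⁺) ≈ -1.7
p-nitrobenzoate (p-O₂N–C₆H₄–COO⁻): pKₐ(p-nitrobenzoic acid) ≈ 3.4 — electron-withdrawing nitro group stabilises the carboxylate
phenoxide: pKₐ(C₆H₅OH (phenol)) ≈ 10
amide anion: pKₐ(NH₃) ≈ 38 — extremely strong base; never a leaving group
methyl carbanion: pKₐ(CH₄) ≈ 48

perchlorate > water > p-nitrobenzoate (p-O₂N–C₆H₄–COO⁻) > phenoxide > amide anion > methyl carbanion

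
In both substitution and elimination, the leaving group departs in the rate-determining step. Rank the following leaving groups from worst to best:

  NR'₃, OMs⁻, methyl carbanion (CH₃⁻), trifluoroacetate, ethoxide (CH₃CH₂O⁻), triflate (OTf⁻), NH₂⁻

Leaving-group ability tracks the stability of the departed species; conjugate-acid pKₐ is the usual yardstick (lower pKₐ → better LG).
triflate (OTf⁻): pKₐ(CF₃SO₃H (triflic acid)) ≈ -14
OMs⁻: pKₐ(CH₃SO₃H (MsOH)) ≈ -1.9
trifluoroacetate: pKₐ(CF₃COOH) ≈ 0.2
NR'₃: pKₐ(R'₃NH⁺) ≈ 10.7
ethoxide (CH₃CH₂O⁻): pKₐ(CH₃CH₂OH) ≈ 16
NH₂⁻: pKₐ(NH₃) ≈ 38
methyl carbanion (CH₃⁻): pKₐ(CH₄) ≈ 48
The question asks for worst first, so the sequence is read in increasing leaving-group ability.

methyl carbanion (CH₃⁻) < NH₂⁻ < ethoxide (CH₃CH₂O⁻) < NR'₃ < trifluoroacetate < OMs⁻ < triflate (OTf⁻)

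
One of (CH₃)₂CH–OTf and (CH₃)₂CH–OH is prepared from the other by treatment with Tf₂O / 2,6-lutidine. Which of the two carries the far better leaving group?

(CH₃)₂CH–OTf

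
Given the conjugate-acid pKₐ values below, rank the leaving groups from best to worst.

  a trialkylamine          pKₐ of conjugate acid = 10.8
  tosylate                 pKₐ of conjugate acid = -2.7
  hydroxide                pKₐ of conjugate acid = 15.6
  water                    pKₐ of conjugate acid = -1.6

tosylate > water > a trialkylamine > hydroxide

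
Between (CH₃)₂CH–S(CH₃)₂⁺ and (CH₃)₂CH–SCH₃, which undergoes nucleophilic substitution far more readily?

(CH₃)₂CH–S(CH₃)₂⁺

From (CH₃)₂CH–SCH₃ the departing group would be RS⁻ (pKₐ(RSH (a thiol)) ≈ 10.5). Moderately basic; rarely leaves without activation.
From (CH₃)₂CH–S(CH₃)₂⁺ the leaving group is SR'₂ (pKₐ(R'₂SH⁺) ≈ -7). Neutral; leaves from a sulfonium salt (R–SR'₂⁺).
(In practice (CH₃)₂CH–S(CH₃)₂⁺ is made from (CH₃)₂CH–SCH₃ by S-methylation with CH₃I, allowing neutral dimethyl sulfide, rather than methanethiolate, to depart.)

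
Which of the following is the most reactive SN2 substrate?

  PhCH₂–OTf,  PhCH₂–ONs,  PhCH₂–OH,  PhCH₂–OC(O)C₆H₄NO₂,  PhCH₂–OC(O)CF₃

Same R in every case — rank the leaving groups.
A good leaving group is a weak base: the lower the pKₐ of its conjugate acid, the more readily it departs.
PhCH₂–OTf loses OTf⁻: pKₐ(CF₃SO₃H (triflic acid)) ≈ -14
PhCH₂–ONs loses ONs⁻: pKₐ(p-O₂NC₆H₄SO₃H) ≈ -3.5
PhCH₂–OC(O)CF₃ loses CF₃COO⁻: pKₐ(CF₃COOH) ≈ 0.2
PhCH₂–OC(O)C₆H₄NO₂ loses p-O₂N–C₆H₄–COO⁻: pKₐ(p-nitrobenzoic acid) ≈ 3.4
PhCH₂–OH loses OH⁻: pKₐ(H₂O) ≈ 15.7

PhCH₂–OTf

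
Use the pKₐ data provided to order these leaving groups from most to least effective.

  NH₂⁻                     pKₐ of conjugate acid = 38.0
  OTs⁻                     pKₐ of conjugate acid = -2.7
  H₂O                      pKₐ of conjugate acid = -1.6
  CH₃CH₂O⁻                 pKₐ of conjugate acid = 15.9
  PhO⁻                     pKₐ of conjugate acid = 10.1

Lower conjugate-acid pKₐ ⇒ weaker base ⇒ better leaving group.
Sorting by the given values: OTs⁻ (-2.7), H₂O (-1.6), PhO⁻ (10.1), CH₃CH₂O⁻ (15.9), NH₂⁻ (38.0).

OTs⁻ > H₂O > PhO⁻ > CH₃CH₂O⁻ > NH₂⁻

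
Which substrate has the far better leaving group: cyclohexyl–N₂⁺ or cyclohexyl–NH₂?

From cyclohexyl–NH₂ the departing group would be NH₂⁻ (pKₐ(NH₃) ≈ 38). Extremely strong base; never a leaving group.
From cyclohexyl–N₂⁺ the leaving group is N₂ (no meaningful conjugate acid; N₂ departs as an exceptionally stable neutral molecule).
(In practice cyclohexyl–N₂⁺ is made from cyclohexyl–NH₂ by diazotisation (NaNO₂ / HCl, 0 °C), generating a diazonium salt that expels N₂.)

cyclohexyl–N₂⁺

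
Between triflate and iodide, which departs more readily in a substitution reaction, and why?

triflate is the better leaving group.
pKₐ(CF₃SO₃H (triflic acid)) ≈ -14 versus pKₐ(HI) ≈ -10: triflate is the much weaker base.
Charge spread over three oxygens and a CF₃ group; the premier leaving group in synthesis.

triflate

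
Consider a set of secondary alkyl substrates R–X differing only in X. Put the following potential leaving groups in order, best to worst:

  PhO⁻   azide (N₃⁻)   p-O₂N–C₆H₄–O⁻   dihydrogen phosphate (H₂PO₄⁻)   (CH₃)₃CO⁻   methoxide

dihydrogen phosphate (H₂PO₄⁻) > azide (N₃⁻) > p-O₂N–C₆H₄–O⁻ > PhO⁻ > methoxide > (CH₃)₃CO⁻

The more stable X⁻ (or X) is on its own — i.e. the weaker a base it is — the better a leaving group it makes.
dihydrogen phosphate (H₂PO₄⁻): pKₐ(H₃PO₄) ≈ 2.1 — moderate base; biological leaving group after further activation
azide (N₃⁻): pKₐ(HN₃) ≈ 4.7 — linear, resonance-stabilised
p-O₂N–C₆H₄–O⁻: pKₐ(p-nitrophenol) ≈ 7.2
PhO⁻: pKₐ(C₆H₅OH (phenol)) ≈ 10 — resonance into the ring helps, but still a poor LG
methoxide: pKₐ(CH₃OH) ≈ 15.5
(CH₃)₃CO⁻: pKₐ(t-BuOH) ≈ 18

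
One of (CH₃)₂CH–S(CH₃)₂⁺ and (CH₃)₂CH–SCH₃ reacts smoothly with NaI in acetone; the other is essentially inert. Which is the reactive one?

(CH₃)₂CH–S(CH₃)₂⁺

From (CH₃)₂CH–SCH₃ the departing group would be RS⁻ (pKₐ(RSH (a thiol)) ≈ 10.5). Moderately basic; rarely leaves without activation.
From (CH₃)₂CH–S(CH₃)₂⁺ the leaving group is SR'₂ (pKₐ(R'₂SH⁺) ≈ -7). Neutral; leaves from a sulfonium salt (R–SR'₂⁺).
(In practice (CH₃)₂CH–S(CH₃)₂⁺ is made from (CH₃)₂CH–SCH₃ by S-methylation with CH₃I, allowing neutral dimethyl sulfide, rather than methanethiolate, to depart.)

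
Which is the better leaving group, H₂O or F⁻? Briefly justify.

H₂O is the better leaving group.
pKₐ(H₃O⁺) ≈ -1.7 versus pKₐ(HF) ≈ 3.2: H₂O is the much weaker base.
Neutral; leaves from a protonated alcohol (R–OH₂⁺).

H₂O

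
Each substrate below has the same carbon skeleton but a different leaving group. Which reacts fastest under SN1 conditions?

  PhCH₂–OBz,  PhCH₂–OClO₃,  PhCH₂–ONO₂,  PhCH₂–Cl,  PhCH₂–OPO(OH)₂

Identical carbon frameworks mean the comparison reduces to leaving-group quality.
The more stable X⁻ (or X) is on its own — i.e. the weaker a base it is — the better a leaving group it makes.
PhCH₂–OClO₃ loses ClO₄⁻: pKₐ(HClO₄) ≈ -10
PhCH₂–Cl loses Cl⁻: pKₐ(HCl) ≈ -7
PhCH₂–ONO₂ loses NO₃⁻: pKₐ(HNO₃) ≈ -1.3
PhCH₂–OPO(OH)₂ loses H₂PO₄⁻: pKₐ(H₃PO₄) ≈ 2.1
PhCH₂–OBz loses PhCOO⁻: pKₐ(C₆H₅COOH) ≈ 4.2

PhCH₂–OClO₃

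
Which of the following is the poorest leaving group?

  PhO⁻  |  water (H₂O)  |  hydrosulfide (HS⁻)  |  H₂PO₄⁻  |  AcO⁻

PhO⁻

water (H₂O): pKₐ(H₃O⁺) ≈ -1.7
H₂PO₄⁻: pKₐ(H₃PO₄) ≈ 2.1
AcO⁻: pKₐ(CH₃COOH) ≈ 4.8
hydrosulfide (HS⁻): pKₐ(H₂S) ≈ 7
PhO⁻: pKₐ(C₆H₅OH (phenol)) ≈ 10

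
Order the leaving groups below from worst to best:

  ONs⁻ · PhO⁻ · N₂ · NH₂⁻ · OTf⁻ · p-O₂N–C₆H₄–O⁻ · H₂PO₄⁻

N₂: no meaningful conjugate acid; N₂ departs as an exceptionally stable neutral molecule
OTf⁻: pKₐ(CF₃SO₃H (triflic acid)) ≈ -14
ONs⁻: pKₐ(p-O₂NC₆H₄SO₃H) ≈ -3.5
H₂PO₄⁻: pKₐ(H₃PO₄) ≈ 2.1
p-O₂N–C₆H₄–O⁻: pKₐ(p-nitrophenol) ≈ 7.2
PhO⁻: pKₐ(C₆H₅OH (phenol)) ≈ 10
NH₂⁻: pKₐ(NH₃) ≈ 38
Listed from poorest to best leaving group as asked.

NH₂⁻ < PhO⁻ < p-O₂N–C₆H₄–O⁻ < H₂PO₄⁻ < ONs⁻ < OTf⁻ < N₂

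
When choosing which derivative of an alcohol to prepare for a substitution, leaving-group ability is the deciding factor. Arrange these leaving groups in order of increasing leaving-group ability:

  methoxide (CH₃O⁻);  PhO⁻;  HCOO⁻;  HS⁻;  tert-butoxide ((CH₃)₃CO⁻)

HCOO⁻: pKₐ(HCOOH) ≈ 3.8 — resonance-stabilised carboxylate
HS⁻: pKₐ(H₂S) ≈ 7 — larger and more polarisable than the oxygen analogue
PhO⁻: pKₐ(C₆H₅OH (phenol)) ≈ 10 — resonance into the ring helps, but still a poor LG
methoxide (CH₃O⁻): pKₐ(CH₃OH) ≈ 15.5 — strong base; alkoxides do not leave unassisted
tert-butoxide ((CH₃)₃CO⁻): pKₐ(t-BuOH) ≈ 18
The question asks for worst first, so the sequence is read in increasing leaving-group ability.

tert-butoxide ((CH₃)₃CO⁻) < methoxide (CH₃O⁻) < PhO⁻ < HS⁻ < HCOO⁻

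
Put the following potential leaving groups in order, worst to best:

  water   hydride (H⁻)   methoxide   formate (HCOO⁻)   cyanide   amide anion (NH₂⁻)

Leaving-group ability tracks the stability of the departed species; conjugate-acid pKₐ is the usual yardstick (lower pKₐ → better LG).
water: pKₐ(H₃O⁺) ≈ -1.7 — neutral; leaves from a protonated alcohol (R–OH₂⁺)
formate (HCOO⁻): pKₐ(HCOOH) ≈ 3.8 — resonance-stabilised carboxylate
cyanide: pKₐ(HCN) ≈ 9.2 — sp carbon stabilises the charge somewhat, but still a poor LG
methoxide: pKₐ(CH₃OH) ≈ 15.5
hydride (H⁻): pKₐ(H₂) ≈ 36 — extremely strong base; leaves only in special hydride-transfer contexts
amide anion (NH₂⁻): pKₐ(NH₃) ≈ 38 — extremely strong base; never a leaving group
Listed from poorest to best leaving group as asked.

amide anion (NH₂⁻) < hydride (H⁻) < methoxide < cyanide < formate (HCOO⁻) < water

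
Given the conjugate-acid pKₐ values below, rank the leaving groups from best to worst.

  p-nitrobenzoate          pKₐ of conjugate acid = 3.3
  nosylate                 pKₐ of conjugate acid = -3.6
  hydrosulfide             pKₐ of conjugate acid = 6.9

nosylate > p-nitrobenzoate > hydrosulfide

Lower conjugate-acid pKₐ ⇒ weaker base ⇒ better leaving group.
Sorting by the given values: nosylate (-3.6), p-nitrobenzoate (3.3), hydrosulfide (6.9).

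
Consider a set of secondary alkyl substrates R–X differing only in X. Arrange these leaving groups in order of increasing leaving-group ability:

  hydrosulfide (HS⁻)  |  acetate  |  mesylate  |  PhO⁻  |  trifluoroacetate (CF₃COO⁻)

Leaving-group ability tracks the stability of the departed species; conjugate-acid pKₐ is the usual yardstick (lower pKₐ → better LG).
mesylate: pKₐ(CH₃SO₃H (MsOH)) ≈ -1.9
trifluoroacetate (CF₃COO⁻): pKₐ(CF₃COOH) ≈ 0.2
acetate: pKₐ(CH₃COOH) ≈ 4.8
hydrosulfide (HS⁻): pKₐ(H₂S) ≈ 7
PhO⁻: pKₐ(C₆H₅OH (phenol)) ≈ 10
Reversing gives the worst-to-best order requested.

PhO⁻ < hydrosulfide (HS⁻) < acetate < trifluoroacetate (CF₃COO⁻) < mesylate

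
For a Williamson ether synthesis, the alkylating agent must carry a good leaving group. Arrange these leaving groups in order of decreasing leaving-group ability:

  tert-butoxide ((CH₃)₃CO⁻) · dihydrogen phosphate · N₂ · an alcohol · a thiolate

A good leaving group is a weak base: the lower the pKₐ of its conjugate acid, the more readily it departs.
N₂: no meaningful conjugate acid; N₂ departs as an exceptionally stable neutral molecule
an alcohol: pKₐ(R'OH₂⁺) ≈ -2.4 — neutral; leaves from a protonated ether (an oxonium ion, R–O(H)R'⁺)
dihydrogen phosphate: pKₐ(H₃PO₄) ≈ 2.1 — moderate base; biological leaving group after further activation
a thiolate: pKₐ(RSH (a thiol)) ≈ 10.5 — moderately basic; rarely leaves without activation
tert-butoxide ((CH₃)₃CO⁻): pKₐ(t-BuOH) ≈ 18

N₂ > an alcohol > dihydrogen phosphate > a thiolate > tert-butoxide ((CH₃)₃CO⁻)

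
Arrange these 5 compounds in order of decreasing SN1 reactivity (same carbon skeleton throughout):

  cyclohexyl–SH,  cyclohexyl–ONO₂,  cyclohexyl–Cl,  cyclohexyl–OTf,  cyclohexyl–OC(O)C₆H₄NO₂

With the same alkyl group throughout, only the leaving group differentiates the rates.
The more stable X⁻ (or X) is on its own — i.e. the weaker a base it is — the better a leaving group it makes.
cyclohexyl–OTf loses OTf⁻: pKₐ(CF₃SO₃H (triflic acid)) ≈ -14
cyclohexyl–Cl loses Cl⁻: pKₐ(HCl) ≈ -7
cyclohexyl–ONO₂ loses NO₃⁻: pKₐ(HNO₃) ≈ -1.3
cyclohexyl–OC(O)C₆H₄NO₂ loses p-O₂N–C₆H₄–COO⁻: pKₐ(p-nitrobenzoic acid) ≈ 3.4
cyclohexyl–SH loses HS⁻: pKₐ(H₂S) ≈ 7

cyclohexyl–OTf > cyclohexyl–Cl > cyclohexyl–ONO₂ > cyclohexyl–OC(O)C₆H₄NO₂ > cyclohexyl–SH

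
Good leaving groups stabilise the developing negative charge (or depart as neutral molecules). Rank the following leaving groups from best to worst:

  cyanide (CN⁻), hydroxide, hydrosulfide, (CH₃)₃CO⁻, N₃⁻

N₃⁻ > hydrosulfide > cyanide (CN⁻) > hydroxide > (CH₃)₃CO⁻

The more stable X⁻ (or X) is on its own — i.e. the weaker a base it is — the better a leaving group it makes.
N₃⁻: pKₐ(HN₃) ≈ 4.7 — linear, resonance-stabilised
hydrosulfide: pKₐ(H₂S) ≈ 7 — larger and more polarisable than the oxygen analogue
cyanide (CN⁻): pKₐ(HCN) ≈ 9.2 — sp carbon stabilises the charge somewhat, but still a poor LG
hydroxide: pKₐ(H₂O) ≈ 15.7 — strong base; essentially never leaves without prior activation
(CH₃)₃CO⁻: pKₐ(t-BuOH) ≈ 18 — bulky, strongly basic alkoxide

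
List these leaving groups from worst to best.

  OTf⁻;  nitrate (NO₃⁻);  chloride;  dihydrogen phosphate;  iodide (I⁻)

The more stable X⁻ (or X) is on its own — i.e. the weaker a base it is — the better a leaving group it makes.
OTf⁻: pKₐ(CF₃SO₃H (triflic acid)) ≈ -14 — charge spread over three oxygens and a CF₃ group; the premier leaving group in synthesis
iodide (I⁻): pKₐ(HI) ≈ -10 — large, highly polarisable; very weak base
chloride: pKₐ(HCl) ≈ -7 — moderately weak base
nitrate (NO₃⁻): pKₐ(HNO₃) ≈ -1.3 — resonance-delocalised over three oxygens
dihydrogen phosphate: pKₐ(H₃PO₄) ≈ 2.1 — moderate base; biological leaving group after further activation
Listed from poorest to best leaving group as asked.

dihydrogen phosphate < nitrate (NO₃⁻) < chloride < iodide (I⁻) < OTf⁻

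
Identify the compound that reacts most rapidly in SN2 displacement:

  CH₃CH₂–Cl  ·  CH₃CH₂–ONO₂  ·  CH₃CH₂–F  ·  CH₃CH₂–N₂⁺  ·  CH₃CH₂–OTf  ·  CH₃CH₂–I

CH₃CH₂–N₂⁺

Identical carbon frameworks mean the comparison reduces to leaving-group quality.
Leaving-group ability tracks the stability of the departed species; conjugate-acid pKₐ is the usual yardstick (lower pKₐ → better LG).
CH₃CH₂–N₂⁺ loses N₂: no meaningful conjugate acid; N₂ departs as an exceptionally stable neutral molecule
CH₃CH₂–OTf loses OTf⁻: pKₐ(CF₃SO₃H (triflic acid)) ≈ -14
CH₃CH₂–I loses I⁻: pKₐ(HI) ≈ -10
CH₃CH₂–Cl loses Cl⁻: pKₐ(HCl) ≈ -7
CH₃CH₂–ONO₂ loses NO₃⁻: pKₐ(HNO₃) ≈ -1.3
CH₃CH₂–F loses F⁻: pKₐ(HF) ≈ 3.2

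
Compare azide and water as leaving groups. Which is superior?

water is the better leaving group.
pKₐ(H₃O⁺) ≈ -1.7 versus pKₐ(HN₃) ≈ 4.7: water is the much weaker base.
Neutral; leaves from a protonated alcohol (R–OH₂⁺).

water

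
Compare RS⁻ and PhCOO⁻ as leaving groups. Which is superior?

PhCOO⁻ is the better leaving group.
pKₐ(C₆H₅COOH) ≈ 4.2 versus pKₐ(RSH (a thiol)) ≈ 10.5: PhCOO⁻ is the much weaker base.
Aryl carboxylate.

PhCOO⁻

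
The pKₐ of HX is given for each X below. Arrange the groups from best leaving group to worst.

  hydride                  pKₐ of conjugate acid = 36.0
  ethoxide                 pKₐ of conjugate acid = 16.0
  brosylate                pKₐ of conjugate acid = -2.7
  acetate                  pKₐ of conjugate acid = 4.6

brosylate > acetate > ethoxide > hydride

Lower conjugate-acid pKₐ ⇒ weaker base ⇒ better leaving group.
Sorting by the given values: brosylate (-2.7), acetate (4.6), ethoxide (16.0), hydride (36.0).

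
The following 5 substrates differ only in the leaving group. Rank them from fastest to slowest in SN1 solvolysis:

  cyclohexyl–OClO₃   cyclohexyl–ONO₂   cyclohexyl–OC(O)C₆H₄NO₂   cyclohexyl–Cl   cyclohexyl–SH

cyclohexyl–OClO₃ > cyclohexyl–Cl > cyclohexyl–ONO₂ > cyclohexyl–OC(O)C₆H₄NO₂ > cyclohexyl–SH

The skeletons are identical, so relative rate is governed entirely by leaving-group ability.
Rank by basicity of the departing species: weakest base leaves most easily.
cyclohexyl–OClO₃ loses ClO₄⁻: pKₐ(HClO₄) ≈ -10
cyclohexyl–Cl loses Cl⁻: pKₐ(HCl) ≈ -7
cyclohexyl–ONO₂ loses NO₃⁻: pKₐ(HNO₃) ≈ -1.3
cyclohexyl–OC(O)C₆H₄NO₂ loses p-O₂N–C₆H₄–COO⁻: pKₐ(p-nitrobenzoic acid) ≈ 3.4
cyclohexyl–SH loses HS⁻: pKₐ(H₂S) ≈ 7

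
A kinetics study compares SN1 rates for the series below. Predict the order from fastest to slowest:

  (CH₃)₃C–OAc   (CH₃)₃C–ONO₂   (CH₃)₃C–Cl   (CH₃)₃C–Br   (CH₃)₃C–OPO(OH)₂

Identical carbon frameworks mean the comparison reduces to leaving-group quality.
Leaving-group ability tracks the stability of the departed species; conjugate-acid pKₐ is the usual yardstick (lower pKₐ → better LG).
(CH₃)₃C–Br loses Br⁻: pKₐ(HBr) ≈ -9
(CH₃)₃C–Cl loses Cl⁻: pKₐ(HCl) ≈ -7
(CH₃)₃C–ONO₂ loses NO₃⁻: pKₐ(HNO₃) ≈ -1.3
(CH₃)₃C–OPO(OH)₂ loses H₂PO₄⁻: pKₐ(H₃PO₄) ≈ 2.1
(CH₃)₃C–OAc loses AcO⁻: pKₐ(CH₃COOH) ≈ 4.8

(CH₃)₃C–Br > (CH₃)₃C–Cl > (CH₃)₃C–ONO₂ > (CH₃)₃C–OPO(OH)₂ > (CH₃)₃C–OAc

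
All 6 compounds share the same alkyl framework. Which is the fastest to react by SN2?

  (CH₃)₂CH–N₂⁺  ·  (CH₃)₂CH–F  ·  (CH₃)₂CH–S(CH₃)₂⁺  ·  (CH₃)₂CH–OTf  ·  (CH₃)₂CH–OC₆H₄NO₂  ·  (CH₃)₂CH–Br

The skeletons are identical, so relative rate is governed entirely by leaving-group ability.
Rank by basicity of the departing species: weakest base leaves most easily.
(CH₃)₂CH–N₂⁺ loses N₂: no meaningful conjugate acid; N₂ departs as an exceptionally stable neutral molecule
(CH₃)₂CH–OTf loses OTf⁻: pKₐ(CF₃SO₃H (triflic acid)) ≈ -14
(CH₃)₂CH–Br loses Br⁻: pKₐ(HBr) ≈ -9
(CH₃)₂CH–S(CH₃)₂⁺ loses SR'₂: pKₐ(R'₂SH⁺) ≈ -7
(CH₃)₂CH–F loses F⁻: pKₐ(HF) ≈ 3.2
(CH₃)₂CH–OC₆H₄NO₂ loses p-O₂N–C₆H₄–O⁻: pKₐ(p-nitrophenol) ≈ 7.2

(CH₃)₂CH–N₂⁺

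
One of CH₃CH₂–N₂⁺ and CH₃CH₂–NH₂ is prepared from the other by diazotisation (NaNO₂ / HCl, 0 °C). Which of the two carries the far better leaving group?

From CH₃CH₂–NH₂ the departing group would be NH₂⁻ (pKₐ(NH₃) ≈ 38). Extremely strong base; never a leaving group.
From CH₃CH₂–N₂⁺ the leaving group is N₂ (no meaningful conjugate acid; N₂ departs as an exceptionally stable neutral molecule).
Diazotisation (NaNO₂ / HCl, 0 °C) works by generating a diazonium salt that expels N₂, making CH₃CH₂–N₂⁺ enormously more reactive.

CH₃CH₂–N₂⁺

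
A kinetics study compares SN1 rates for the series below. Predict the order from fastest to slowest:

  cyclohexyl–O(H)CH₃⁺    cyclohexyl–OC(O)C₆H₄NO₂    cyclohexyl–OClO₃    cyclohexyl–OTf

cyclohexyl–OTf > cyclohexyl–OClO₃ > cyclohexyl–O(H)CH₃⁺ > cyclohexyl–OC(O)C₆H₄NO₂

With the same alkyl group throughout, only the leaving group differentiates the rates.
The more stable X⁻ (or X) is on its own — i.e. the weaker a base it is — the better a leaving group it makes.
cyclohexyl–OTf loses OTf⁻: pKₐ(CF₃SO₃H (triflic acid)) ≈ -14
cyclohexyl–OClO₃ loses ClO₄⁻: pKₐ(HClO₄) ≈ -10
cyclohexyl–O(H)CH₃⁺ loses R'OH: pKₐ(R'OH₂⁺) ≈ -2.4
cyclohexyl–OC(O)C₆H₄NO₂ loses p-O₂N–C₆H₄–COO⁻: pKₐ(p-nitrobenzoic acid) ≈ 3.4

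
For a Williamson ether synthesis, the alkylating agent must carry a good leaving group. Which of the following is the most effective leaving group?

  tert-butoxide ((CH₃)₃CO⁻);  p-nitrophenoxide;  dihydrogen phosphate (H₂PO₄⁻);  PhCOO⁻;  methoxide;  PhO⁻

Leaving-group ability tracks the stability of the departed species; conjugate-acid pKₐ is the usual yardstick (lower pKₐ → better LG).
dihydrogen phosphate (H₂PO₄⁻): pKₐ(H₃PO₄) ≈ 2.1
PhCOO⁻: pKₐ(C₆H₅COOH) ≈ 4.2
p-nitrophenoxide: pKₐ(p-nitrophenol) ≈ 7.2
PhO⁻: pKₐ(C₆H₅OH (phenol)) ≈ 10
methoxide: pKₐ(CH₃OH) ≈ 15.5
tert-butoxide ((CH₃)₃CO⁻): pKₐ(t-BuOH) ≈ 18

dihydrogen phosphate (H₂PO₄⁻)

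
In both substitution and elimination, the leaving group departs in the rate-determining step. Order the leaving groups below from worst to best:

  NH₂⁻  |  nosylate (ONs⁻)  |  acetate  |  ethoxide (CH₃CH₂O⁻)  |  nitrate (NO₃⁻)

NH₂⁻ < ethoxide (CH₃CH₂O⁻) < acetate < nitrate (NO₃⁻) < nosylate (ONs⁻)

nosylate (ONs⁻): pKₐ(p-O₂NC₆H₄SO₃H) ≈ -3.5
nitrate (NO₃⁻): pKₐ(HNO₃) ≈ -1.3
acetate: pKₐ(CH₃COOH) ≈ 4.8
ethoxide (CH₃CH₂O⁻): pKₐ(CH₃CH₂OH) ≈ 16 — strong base; alkoxides do not leave unassisted
NH₂⁻: pKₐ(NH₃) ≈ 38 — extremely strong base; never a leaving group
Reversing gives the worst-to-best order requested.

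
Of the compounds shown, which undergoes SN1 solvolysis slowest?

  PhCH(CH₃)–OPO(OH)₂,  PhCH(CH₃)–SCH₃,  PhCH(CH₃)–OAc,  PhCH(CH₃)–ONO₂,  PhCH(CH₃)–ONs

The skeletons are identical, so relative rate is governed entirely by leaving-group ability.
Rank by basicity of the departing species: weakest base leaves most easily.
PhCH(CH₃)–ONs loses ONs⁻: pKₐ(p-O₂NC₆H₄SO₃H) ≈ -3.5
PhCH(CH₃)–ONO₂ loses NO₃⁻: pKₐ(HNO₃) ≈ -1.3
PhCH(CH₃)–OPO(OH)₂ loses H₂PO₄⁻: pKₐ(H₃PO₄) ≈ 2.1
PhCH(CH₃)–OAc loses AcO⁻: pKₐ(CH₃COOH) ≈ 4.8
PhCH(CH₃)–SCH₃ loses RS⁻: pKₐ(RSH (a thiol)) ≈ 10.5

PhCH(CH₃)–SCH₃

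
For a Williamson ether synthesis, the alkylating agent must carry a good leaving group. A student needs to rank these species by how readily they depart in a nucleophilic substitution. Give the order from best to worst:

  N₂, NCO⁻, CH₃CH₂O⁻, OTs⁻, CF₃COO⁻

N₂ > OTs⁻ > CF₃COO⁻ > NCO⁻ > CH₃CH₂O⁻

The more stable X⁻ (or X) is on its own — i.e. the weaker a base it is — the better a leaving group it makes.
N₂: no meaningful conjugate acid; N₂ departs as an exceptionally stable neutral molecule
OTs⁻: pKₐ(p-CH₃C₆H₄SO₃H (TsOH)) ≈ -2.8 — resonance-delocalised arenesulfonate
CF₃COO⁻: pKₐ(CF₃COOH) ≈ 0.2 — strongly electron-withdrawing CF₃ stabilises the carboxylate
NCO⁻: pKₐ(HOCN) ≈ 3.5 — resonance between N and O
CH₃CH₂O⁻: pKₐ(CH₃CH₂OH) ≈ 16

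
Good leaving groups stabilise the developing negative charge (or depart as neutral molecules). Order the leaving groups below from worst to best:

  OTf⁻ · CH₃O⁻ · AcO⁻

Leaving-group ability tracks the stability of the departed species; conjugate-acid pKₐ is the usual yardstick (lower pKₐ → better LG).
OTf⁻: pKₐ(CF₃SO₃H (triflic acid)) ≈ -14
AcO⁻: pKₐ(CH₃COOH) ≈ 4.8 — resonance-stabilised but still a weak base
CH₃O⁻: pKₐ(CH₃OH) ≈ 15.5
The question asks for worst first, so the sequence is read in increasing leaving-group ability.

CH₃O⁻ < AcO⁻ < OTf⁻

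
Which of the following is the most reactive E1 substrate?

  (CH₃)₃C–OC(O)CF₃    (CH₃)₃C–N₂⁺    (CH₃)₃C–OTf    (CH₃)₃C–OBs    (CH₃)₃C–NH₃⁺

The skeletons are identical, so relative rate is governed entirely by leaving-group ability.
A good leaving group is a weak base: the lower the pKₐ of its conjugate acid, the more readily it departs.
(CH₃)₃C–N₂⁺ loses N₂: no meaningful conjugate acid; N₂ departs as an exceptionally stable neutral molecule
(CH₃)₃C–OTf loses OTf⁻: pKₐ(CF₃SO₃H (triflic acid)) ≈ -14
(CH₃)₃C–OBs loses OBs⁻: pKₐ(p-BrC₆H₄SO₃H) ≈ -2.8
(CH₃)₃C–OC(O)CF₃ loses CF₃COO⁻: pKₐ(CF₃COOH) ≈ 0.2
(CH₃)₃C–NH₃⁺ loses NH₃: pKₐ(NH₄⁺) ≈ 9.2

(CH₃)₃C–N₂⁺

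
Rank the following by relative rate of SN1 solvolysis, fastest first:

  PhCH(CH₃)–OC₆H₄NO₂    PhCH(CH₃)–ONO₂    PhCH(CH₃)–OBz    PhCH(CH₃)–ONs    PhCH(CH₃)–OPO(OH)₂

PhCH(CH₃)–ONs > PhCH(CH₃)–ONO₂ > PhCH(CH₃)–OPO(OH)₂ > PhCH(CH₃)–OBz > PhCH(CH₃)–OC₆H₄NO₂

Identical carbon frameworks mean the comparison reduces to leaving-group quality.
The more stable X⁻ (or X) is on its own — i.e. the weaker a base it is — the better a leaving group it makes.
PhCH(CH₃)–ONs loses ONs⁻: pKₐ(p-O₂NC₆H₄SO₃H) ≈ -3.5
PhCH(CH₃)–ONO₂ loses NO₃⁻: pKₐ(HNO₃) ≈ -1.3
PhCH(CH₃)–OPO(OH)₂ loses H₂PO₄⁻: pKₐ(H₃PO₄) ≈ 2.1
PhCH(CH₃)–OBz loses PhCOO⁻: pKₐ(C₆H₅COOH) ≈ 4.2
PhCH(CH₃)–OC₆H₄NO₂ loses p-O₂N–C₆H₄–O⁻: pKₐ(p-nitrophenol) ≈ 7.2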